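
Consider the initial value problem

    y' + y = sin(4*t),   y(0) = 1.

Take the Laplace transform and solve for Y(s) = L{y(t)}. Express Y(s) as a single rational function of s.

Y(s) = (s^2 + 20)/(s^3 + s^2 + 16*s + 16)

Transform both sides with L{·}.
With L{y'} = sY - y(0) = sY - 1: the LHS transforms to (s + 1)Y - (1).
The right side is L{sin(4*t)} = 4/(s^2 + 16).
So (s + 1)Y = 4/(s^2 + 16) + (1).
Divide through and combine into a single rational function.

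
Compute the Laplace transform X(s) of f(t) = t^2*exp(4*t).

L{e^(4t)} = 1/(s - 4).
Then apply L{t^2·g(t)} = (-1)^2 d^2/ds^2[G(s)] with G(s) = 1/(s - 4):
differentiating 2 times and applying the sign gives 2/(s - 4)^3.

X(s) = 2/(s - 4)^3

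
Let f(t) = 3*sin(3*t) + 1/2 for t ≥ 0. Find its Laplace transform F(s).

F(s) = 9/(s^2 + 9) + 1/(2*s)

By linearity of the Laplace transform, transform each term separately.
(3)·[L{sin(3t)} = 3/(s^2 + 9)]; L{1/2} = (1/2)/s.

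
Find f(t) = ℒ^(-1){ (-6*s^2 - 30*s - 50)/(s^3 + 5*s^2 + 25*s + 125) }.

Factor the denominator: s^3 + 5*s^2 + 25*s + 125 = (s + 5)*(s^2 + 25).
Partial fraction decomposition gives [-1/(s + 5)] + [-5*s/(s^2 + 25)] + [-5/(s^2 + 25)].
Invert each term: -1/(s + 5) ↔ -e^(-5t); -5·s/(s^2 + 25) ↔ -5cos(5t); -1·5/(s^2 + 25) ↔ -sin(5t).

f(t) = -sin(5*t) - 5*cos(5*t) - exp(-5*t)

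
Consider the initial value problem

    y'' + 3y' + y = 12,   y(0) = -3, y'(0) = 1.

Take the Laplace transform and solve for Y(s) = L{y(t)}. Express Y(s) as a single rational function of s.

Y(s) = (-3*s^2 - 8*s + 12)/(s^3 + 3*s^2 + s)

Take the Laplace transform of both sides.
The derivative rules (L{y''} = s^2 Y - s·y(0) - y'(0) and L{y'} = sY - y(0), with y(0) = -3, y'(0) = 1) turn the left side into (s^2 + 3*s + 1)Y - (-3*s - 8).
The right side is L{12} = 12/s.
So (s^2 + 3*s + 1)Y = 12/s + (-3*s - 8).
Solve for Y(s) and write it as one ratio of polynomials.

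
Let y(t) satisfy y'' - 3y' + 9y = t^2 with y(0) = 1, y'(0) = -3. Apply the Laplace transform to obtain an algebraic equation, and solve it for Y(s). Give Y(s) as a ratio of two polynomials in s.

Y(s) = (s^4 - 6*s^3 + 2)/(s^5 - 3*s^4 + 9*s^3)

Apply the Laplace transform to the equation.
Using L{y''} = s^2 Y - s·y(0) - y'(0) and L{y'} = sY - y(0), with y(0) = 1, y'(0) = -3, the left side becomes (s^2 - 3*s + 9)Y - (s - 6).
The right side is L{t^2} = 2/s^3.
So (s^2 - 3*s + 9)Y = 2/s^3 + (s - 6).
Isolate Y and clear denominators.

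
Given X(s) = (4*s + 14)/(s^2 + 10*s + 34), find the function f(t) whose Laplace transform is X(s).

Complete the square in the denominator: s^2 + 10*s + 34 = (s + 5)^2 + 3^2.
Split the numerator to match: 4*s + 14 = 4·(s + 5) - 2·3.
Invert each term: 4·(s + 5)/((s + 5)^2 + 9) ↔ 4e^(-5t)cos(3t); -2·3/((s + 5)^2 + 9) ↔ -2e^(-5t)sin(3t).

f(t) = -2*exp(-5*t)*sin(3*t) + 4*exp(-5*t)*cos(3*t)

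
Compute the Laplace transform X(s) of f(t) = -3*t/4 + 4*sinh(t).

The transform is linear, so treat each term independently.
(4)·[L{sinh(t)} = 1/(s^2 - 1)]; (-3/4)·[L{t} = 1!/s^2 = 1/s^2].

X(s) = 4/(s^2 - 1) - 3/(4*s^2)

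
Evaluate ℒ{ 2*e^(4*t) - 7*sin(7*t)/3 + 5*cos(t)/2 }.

Apply the Laplace transform termwise.
(-7/3)·[L{sin(7t)} = 7/(s^2 + 49)]; (2)·[L{e^(4t)} = 1/(s - 4)]; (5/2)·[L{cos(t)} = s/(s^2 + 1)].

5*s/(2*(s^2 + 1)) - 49/(3*(s^2 + 49)) + 2/(s - 4)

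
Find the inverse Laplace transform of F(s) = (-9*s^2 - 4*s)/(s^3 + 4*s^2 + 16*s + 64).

Factor the denominator: s^3 + 4*s^2 + 16*s + 64 = (s + 4)*(s^2 + 16).
Partial fraction decomposition gives [-4/(s + 4)] + [-5*s/(s^2 + 16)] + [16/(s^2 + 16)].
Invert each term: -4/(s + 4) ↔ -4e^(-4t); -5·s/(s^2 + 16) ↔ -5cos(4t); 4·4/(s^2 + 16) ↔ 4sin(4t).

4*sin(4*t) - 5*cos(4*t) - 4*exp(-4*t)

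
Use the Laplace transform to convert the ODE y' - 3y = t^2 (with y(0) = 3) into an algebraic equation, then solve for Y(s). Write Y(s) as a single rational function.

Take the Laplace transform of both sides.
With L{y'} = sY - y(0) = sY - 3: the LHS transforms to (s - 3)Y - (3).
The right side is L{t^2} = 2/s^3.
So (s - 3)Y = 2/s^3 + (3).
Isolate Y and clear denominators.

Y(s) = (3*s^3 + 2)/(s^4 - 3*s^3)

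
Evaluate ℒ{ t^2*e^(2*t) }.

2/(s - 2)^3

L{e^(2t)} = 1/(s - 2).
Then apply L{t^2·g(t)} = (-1)^2 d^2/ds^2[G(s)] with G(s) = 1/(s - 2):
differentiating 2 times and applying the sign gives 2/(s - 2)^3.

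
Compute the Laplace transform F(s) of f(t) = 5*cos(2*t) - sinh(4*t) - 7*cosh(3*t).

Apply the Laplace transform termwise.
(5)·[L{cos(2t)} = s/(s^2 + 4)]; (-7)·[L{cosh(3t)} = s/(s^2 - 9)]; (-1)·[L{sinh(4t)} = 4/(s^2 - 16)].

F(s) = 5*s/(s^2 + 4) - 7*s/(s^2 - 9) - 4/(s^2 - 16)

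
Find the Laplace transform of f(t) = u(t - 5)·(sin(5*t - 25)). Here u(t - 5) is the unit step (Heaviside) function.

5*exp(-5*s)/(s^2 + 25)

By the second shifting theorem, L{u(t - c)·g(t - c)} = e^(-cs)·G(s) with c = 5 and G(s) = L{g(t)}.
L{sin(5t)} = 5/(s^2 + 25).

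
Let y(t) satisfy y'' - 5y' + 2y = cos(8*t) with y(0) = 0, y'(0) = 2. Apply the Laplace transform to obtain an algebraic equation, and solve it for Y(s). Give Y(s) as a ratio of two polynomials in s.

Apply the Laplace transform to the equation.
Using L{y''} = s^2 Y - s·y(0) - y'(0) and L{y'} = sY - y(0), with y(0) = 0, y'(0) = 2, the left side becomes (s^2 - 5*s + 2)Y - (2).
The right side is L{cos(8*t)} = s/(s^2 + 64).
So (s^2 - 5*s + 2)Y = s/(s^2 + 64) + (2).
Isolate Y and clear denominators.

Y(s) = (2*s^2 + s + 128)/(s^4 - 5*s^3 + 66*s^2 - 320*s + 128)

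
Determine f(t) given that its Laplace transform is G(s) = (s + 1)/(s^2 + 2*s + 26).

Rewrite the denominator: s^2 + 2*s + 26 = (s + 1)^2 + 25.
The form in (s + 1) signals a first-shifting-theorem factor e^(-t).
Since L{cos(5t)} = s/(s^2 + 25), the inverse is e^(-t)*cos(5*t).

f(t) = exp(-t)*cos(5*t)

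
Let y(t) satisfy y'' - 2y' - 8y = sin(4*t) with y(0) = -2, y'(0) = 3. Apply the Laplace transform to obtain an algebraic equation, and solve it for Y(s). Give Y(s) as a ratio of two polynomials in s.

Take the Laplace transform of both sides.
With L{y''} = s^2 Y - s·y(0) - y'(0) and L{y'} = sY - y(0), with y(0) = -2, y'(0) = 3: the LHS transforms to (s^2 - 2*s - 8)Y - (-2*s + 7).
The right side is L{sin(4*t)} = 4/(s^2 + 16).
So (s^2 - 2*s - 8)Y = 4/(s^2 + 16) + (-2*s + 7).
Isolate Y and clear denominators.

Y(s) = (-2*s^3 + 7*s^2 - 32*s + 116)/(s^4 - 2*s^3 + 8*s^2 - 32*s - 128)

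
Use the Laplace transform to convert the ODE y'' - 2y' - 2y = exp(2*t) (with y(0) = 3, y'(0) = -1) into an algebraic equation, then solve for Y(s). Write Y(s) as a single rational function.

Y(s) = (3*s^2 - 13*s + 15)/(s^3 - 4*s^2 + 2*s + 4)

Apply the Laplace transform to the equation.
The derivative rules (L{y''} = s^2 Y - s·y(0) - y'(0) and L{y'} = sY - y(0), with y(0) = 3, y'(0) = -1) turn the left side into (s^2 - 2*s - 2)Y - (3*s - 7).
The right side is L{exp(2*t)} = 1/(s - 2).
So (s^2 - 2*s - 2)Y = 1/(s - 2) + (3*s - 7).
Isolate Y and clear denominators.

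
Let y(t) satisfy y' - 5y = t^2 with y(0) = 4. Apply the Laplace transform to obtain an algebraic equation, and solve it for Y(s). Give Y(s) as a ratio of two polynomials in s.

Laplace-transform each side.
The derivative rules (L{y'} = sY - y(0) = sY - 4) turn the left side into (s - 5)Y - (4).
The right side is L{t^2} = 2/s^3.
So (s - 5)Y = 2/s^3 + (4).
Solve for Y(s) and write it as one ratio of polynomials.

Y(s) = (4*s^3 + 2)/(s^4 - 5*s^3)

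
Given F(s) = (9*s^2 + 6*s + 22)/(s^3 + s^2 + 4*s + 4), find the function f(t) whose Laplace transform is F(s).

f(t) = sin(2*t) + 4*cos(2*t) + 5*exp(-t)

Factor the denominator: s^3 + s^2 + 4*s + 4 = (s + 1)*(s^2 + 4).
Partial fraction decomposition gives [5/(s + 1)] + [4*s/(s^2 + 4)] + [2/(s^2 + 4)].
Invert each term: 5/(s + 1) ↔ 5e^(-t); 4·s/(s^2 + 4) ↔ 4cos(2t); 1·2/(s^2 + 4) ↔ sin(2t).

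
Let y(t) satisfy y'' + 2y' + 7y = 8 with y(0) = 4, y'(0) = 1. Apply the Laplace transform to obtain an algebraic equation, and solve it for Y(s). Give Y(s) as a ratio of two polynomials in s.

Y(s) = (4*s^2 + 9*s + 8)/(s^3 + 2*s^2 + 7*s)

Take the Laplace transform of both sides.
With L{y''} = s^2 Y - s·y(0) - y'(0) and L{y'} = sY - y(0), with y(0) = 4, y'(0) = 1: the LHS transforms to (s^2 + 2*s + 7)Y - (4*s + 9).
The right side is L{8} = 8/s.
So (s^2 + 2*s + 7)Y = 8/s + (4*s + 9).
Divide through and combine into a single rational function.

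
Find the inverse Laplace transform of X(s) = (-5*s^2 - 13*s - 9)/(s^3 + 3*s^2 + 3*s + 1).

Factor the denominator: s^3 + 3*s^2 + 3*s + 1 = (s + 1)^3.
Partial fraction decomposition gives [-5/(s + 1)] + [-3/(s + 1)^2] + [-1/(s + 1)^3].
Invert each term: -5/(s + 1) ↔ -5e^(-t); -3/(s + 1)^2 ↔ -3t·e^(-t); -1/(s + 1)^3 ↔ (-1/2)t^2·e^(-t).

-t^2*exp(-t)/2 - 3*t*exp(-t) - 5*exp(-t)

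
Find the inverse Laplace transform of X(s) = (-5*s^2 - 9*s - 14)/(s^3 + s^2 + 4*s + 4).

-3*sin(2*t) - 3*cos(2*t) - 2*exp(-t)

Factor the denominator: s^3 + s^2 + 4*s + 4 = (s + 1)*(s^2 + 4).
Partial fraction decomposition gives [-2/(s + 1)] + [-3*s/(s^2 + 4)] + [-6/(s^2 + 4)].
Invert each term: -2/(s + 1) ↔ -2e^(-t); -3·s/(s^2 + 4) ↔ -3cos(2t); -3·2/(s^2 + 4) ↔ -3sin(2t).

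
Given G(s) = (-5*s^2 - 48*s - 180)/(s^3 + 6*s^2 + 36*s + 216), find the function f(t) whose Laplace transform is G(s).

f(t) = -4*sin(6*t) - 4*cos(6*t) - exp(-6*t)

Factor the denominator: s^3 + 6*s^2 + 36*s + 216 = (s + 6)*(s^2 + 36).
Partial fraction decomposition gives [-1/(s + 6)] + [-4*s/(s^2 + 36)] + [-24/(s^2 + 36)].
Invert each term: -1/(s + 6) ↔ -e^(-6t); -4·s/(s^2 + 36) ↔ -4cos(6t); -4·6/(s^2 + 36) ↔ -4sin(6t).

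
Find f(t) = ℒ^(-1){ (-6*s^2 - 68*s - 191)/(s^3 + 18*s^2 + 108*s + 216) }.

f(t) = t^2*exp(-6*t)/2 + 4*t*exp(-6*t) - 6*exp(-6*t)

Factor the denominator: s^3 + 18*s^2 + 108*s + 216 = (s + 6)^3.
Partial fraction decomposition gives [-6/(s + 6)] + [4/(s + 6)^2] + [(s + 6)^(-3)].
Invert each term: -6/(s + 6) ↔ -6e^(-6t); 4/(s + 6)^2 ↔ 4t·e^(-6t); 1/(s + 6)^3 ↔ (1/2)t^2·e^(-6t).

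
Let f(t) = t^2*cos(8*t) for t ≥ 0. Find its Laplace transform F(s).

L{cos(8t)} = s/(s^2 + 64).
Then apply L{t^2·g(t)} = (-1)^2 d^2/ds^2[G(s)] with G(s) = s/(s^2 + 64):
differentiating 2 times and applying the sign gives 2*s*(s^2 - 192)/(s^2 + 64)^3.

F(s) = 2*s*(s^2 - 192)/(s^2 + 64)^3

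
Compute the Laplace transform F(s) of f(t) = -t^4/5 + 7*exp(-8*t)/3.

The transform is linear, so treat each term independently.
(-1/5)·[L{t^4} = 4!/s^5 = 24/s^5]; (7/3)·[L{e^(-8t)} = 1/(s + 8)].

F(s) = 7/(3*(s + 8)) - 24/(5*s^5)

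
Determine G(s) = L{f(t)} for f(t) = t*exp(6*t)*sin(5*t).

G(s) = 10*(s - 6)/(s^2 - 12*s + 61)^2

L{sin(5t)} = 5/(s^2 + 25).
Multiplying by e^(6t) shifts s → s - 6, so L{exp(6*t)*sin(5*t)} = 5/((s - 6)^2 + 25).
Then apply L{t·g(t)} = -d/ds[H(s)] with H(s) = 5/((s - 6)^2 + 25):
differentiating 1 time and applying the sign gives 10*(s - 6)/(s^2 - 12*s + 61)^2.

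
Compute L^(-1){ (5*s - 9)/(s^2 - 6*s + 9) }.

Factor the denominator: s^2 - 6*s + 9 = (s - 3)^2.
Partial fraction decomposition gives [5/(s - 3)] + [6/(s - 3)^2].
Invert each term: 5/(s - 3) ↔ 5e^(3t); 6/(s - 3)^2 ↔ 6t·e^(3t).

6*t*exp(3*t) + 5*exp(3*t)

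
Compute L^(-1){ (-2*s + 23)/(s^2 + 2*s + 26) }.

5*exp(-t)*sin(5*t) - 2*exp(-t)*cos(5*t)

Complete the square in the denominator: s^2 + 2*s + 26 = (s + 1)^2 + 5^2.
Split the numerator to match: -2*s + 23 = -2·(s + 1) + 5·5.
Invert each term: -2·(s + 1)/((s + 1)^2 + 25) ↔ -2e^(-t)cos(5t); 5·5/((s + 1)^2 + 25) ↔ 5e^(-t)sin(5t).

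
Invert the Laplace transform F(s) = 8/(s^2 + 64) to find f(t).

f(t) = sin(8*t)

Since L{sin(8t)} = 8/(s^2 + 64), the inverse is sin(8*t).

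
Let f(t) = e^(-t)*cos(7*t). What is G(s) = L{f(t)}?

G(s) = (s + 1)/((s + 1)^2 + 49)

L{cos(7t)} = s/(s^2 + 49).
By the first shifting theorem, multiplying by e^(-t) replaces s with s + 1.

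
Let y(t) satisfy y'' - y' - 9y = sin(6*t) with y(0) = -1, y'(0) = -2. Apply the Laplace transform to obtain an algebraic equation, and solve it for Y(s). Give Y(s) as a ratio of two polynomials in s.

Y(s) = (-s^3 - s^2 - 36*s - 30)/(s^4 - s^3 + 27*s^2 - 36*s - 324)

Laplace-transform each side.
Using L{y''} = s^2 Y - s·y(0) - y'(0) and L{y'} = sY - y(0), with y(0) = -1, y'(0) = -2, the left side becomes (s^2 - s - 9)Y - (-s - 1).
The right side is L{sin(6*t)} = 6/(s^2 + 36).
So (s^2 - s - 9)Y = 6/(s^2 + 36) + (-s - 1).
Solve for Y(s) and write it as one ratio of polynomials.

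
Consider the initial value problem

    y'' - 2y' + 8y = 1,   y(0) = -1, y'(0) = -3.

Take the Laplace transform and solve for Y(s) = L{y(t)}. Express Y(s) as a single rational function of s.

Y(s) = (-s^2 - s + 1)/(s^3 - 2*s^2 + 8*s)

Apply the Laplace transform to the equation.
Using L{y''} = s^2 Y - s·y(0) - y'(0) and L{y'} = sY - y(0), with y(0) = -1, y'(0) = -3, the left side becomes (s^2 - 2*s + 8)Y - (-s - 1).
The right side is L{1} = 1/s.
So (s^2 - 2*s + 8)Y = 1/s + (-s - 1).
Isolate Y and clear denominators.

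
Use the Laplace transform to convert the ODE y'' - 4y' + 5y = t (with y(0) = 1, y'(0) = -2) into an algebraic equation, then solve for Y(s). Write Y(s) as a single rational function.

Apply the Laplace transform to the equation.
Using L{y''} = s^2 Y - s·y(0) - y'(0) and L{y'} = sY - y(0), with y(0) = 1, y'(0) = -2, the left side becomes (s^2 - 4*s + 5)Y - (s - 6).
The right side is L{t} = s^(-2).
So (s^2 - 4*s + 5)Y = s^(-2) + (s - 6).
Isolate Y and clear denominators.

Y(s) = (s^3 - 6*s^2 + 1)/(s^4 - 4*s^3 + 5*s^2)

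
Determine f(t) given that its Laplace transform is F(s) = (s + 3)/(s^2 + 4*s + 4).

Factor the denominator: s^2 + 4*s + 4 = (s + 2)^2.
Partial fraction decomposition gives [1/(s + 2)] + [(s + 2)^(-2)].
Invert each term: 1/(s + 2) ↔ e^(-2t); 1/(s + 2)^2 ↔ t·e^(-2t).

f(t) = t*exp(-2*t) + exp(-2*t)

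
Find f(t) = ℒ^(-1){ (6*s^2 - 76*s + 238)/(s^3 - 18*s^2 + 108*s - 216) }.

f(t) = -t^2*exp(6*t) - 4*t*exp(6*t) + 6*exp(6*t)

Factor the denominator: s^3 - 18*s^2 + 108*s - 216 = (s - 6)^3.
Partial fraction decomposition gives [6/(s - 6)] + [-4/(s - 6)^2] + [-2/(s - 6)^3].
Invert each term: 6/(s - 6) ↔ 6e^(6t); -4/(s - 6)^2 ↔ -4t·e^(6t); -2/(s - 6)^3 ↔ (-1)t^2·e^(6t).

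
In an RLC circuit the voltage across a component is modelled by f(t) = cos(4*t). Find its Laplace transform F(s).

L{cos(4t)} = s/(s^2 + 16).

F(s) = s/(s^2 + 16)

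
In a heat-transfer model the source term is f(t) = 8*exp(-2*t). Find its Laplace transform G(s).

L{8} = 8/s.
By the first shifting theorem, multiplying by e^(-2t) replaces s with s + 2.

G(s) = 8/(s + 2)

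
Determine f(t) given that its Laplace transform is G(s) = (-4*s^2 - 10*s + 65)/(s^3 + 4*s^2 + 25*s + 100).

Factor the denominator: s^3 + 4*s^2 + 25*s + 100 = (s + 4)*(s^2 + 25).
Partial fraction decomposition gives [1/(s + 4)] + [-5*s/(s^2 + 25)] + [10/(s^2 + 25)].
Invert each term: 1/(s + 4) ↔ e^(-4t); -5·s/(s^2 + 25) ↔ -5cos(5t); 2·5/(s^2 + 25) ↔ 2sin(5t).

f(t) = 2*sin(5*t) - 5*cos(5*t) + exp(-4*t)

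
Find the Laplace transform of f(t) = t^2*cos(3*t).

2*s*(s^2 - 27)/(s^2 + 9)^3

L{cos(3t)} = s/(s^2 + 9).
Then apply L{t^2·g(t)} = (-1)^2 d^2/ds^2[H(s)] with H(s) = s/(s^2 + 9):
differentiating 2 times and applying the sign gives 2*s*(s^2 - 27)/(s^2 + 9)^3.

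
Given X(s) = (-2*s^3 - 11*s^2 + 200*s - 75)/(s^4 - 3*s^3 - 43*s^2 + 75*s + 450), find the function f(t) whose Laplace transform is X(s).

f(t) = 3*exp(6*t) - 5*exp(5*t) - 5*exp(-3*t) + 5*exp(-5*t)

Factor the denominator: s^4 - 3*s^3 - 43*s^2 + 75*s + 450 = (s - 6)*(s - 5)*(s + 3)*(s + 5).
Partial fraction decomposition gives [-5/(s + 3)] + [5/(s + 5)] + [3/(s - 6)] + [-5/(s - 5)].
Invert each term: -5/(s + 3) ↔ -5e^(-3t); 5/(s + 5) ↔ 5e^(-5t); 3/(s - 6) ↔ 3e^(6t); -5/(s - 5) ↔ -5e^(5t).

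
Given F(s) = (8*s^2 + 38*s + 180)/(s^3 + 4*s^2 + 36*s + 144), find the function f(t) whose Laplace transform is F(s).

Factor the denominator: s^3 + 4*s^2 + 36*s + 144 = (s + 4)*(s^2 + 36).
Partial fraction decomposition gives [3/(s + 4)] + [5*s/(s^2 + 36)] + [18/(s^2 + 36)].
Invert each term: 3/(s + 4) ↔ 3e^(-4t); 5·s/(s^2 + 36) ↔ 5cos(6t); 3·6/(s^2 + 36) ↔ 3sin(6t).

f(t) = 3*sin(6*t) + 5*cos(6*t) + 3*exp(-4*t)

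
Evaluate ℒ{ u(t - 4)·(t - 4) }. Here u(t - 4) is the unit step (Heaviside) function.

exp(-4*s)/s^2

By the second shifting theorem, L{u(t - c)·g(t - c)} = e^(-cs)·G(s) with c = 4 and G(s) = L{g(t)}.
L{t} = 1!/s^2 = 1/s^2.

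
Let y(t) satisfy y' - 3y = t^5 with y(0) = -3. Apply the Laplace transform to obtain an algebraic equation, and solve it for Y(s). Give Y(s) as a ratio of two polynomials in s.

Transform both sides with L{·}.
The derivative rules (L{y'} = sY - y(0) = sY - (-3)) turn the left side into (s - 3)Y - (-3).
The right side is L{t^5} = 120/s^6.
So (s - 3)Y = 120/s^6 + (-3).
Divide through and combine into a single rational function.

Y(s) = (-3*s^6 + 120)/(s^7 - 3*s^6)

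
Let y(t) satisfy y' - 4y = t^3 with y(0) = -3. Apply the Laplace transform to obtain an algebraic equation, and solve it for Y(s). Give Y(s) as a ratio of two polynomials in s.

Apply the Laplace transform to the equation.
The derivative rules (L{y'} = sY - y(0) = sY - (-3)) turn the left side into (s - 4)Y - (-3).
The right side is L{t^3} = 6/s^4.
So (s - 4)Y = 6/s^4 + (-3).
Solve for Y(s) and write it as one ratio of polynomials.

Y(s) = (-3*s^4 + 6)/(s^5 - 4*s^4)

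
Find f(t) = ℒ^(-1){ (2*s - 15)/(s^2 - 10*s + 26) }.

Complete the square in the denominator: s^2 - 10*s + 26 = (s - 5)^2 + 1^2.
Split the numerator to match: 2*s - 15 = 2·(s - 5) - 5·1.
Invert each term: 2·(s - 5)/((s - 5)^2 + 1) ↔ 2e^(5t)cos(t); -5·1/((s - 5)^2 + 1) ↔ -5e^(5t)sin(t).

f(t) = -5*exp(5*t)*sin(t) + 2*exp(5*t)*cos(t)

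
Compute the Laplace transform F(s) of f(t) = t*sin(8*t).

F(s) = 16*s/(s^2 + 64)^2

L{sin(8t)} = 8/(s^2 + 64).
Then apply L{t·g(t)} = -d/ds[G(s)] with G(s) = 8/(s^2 + 64):
differentiating 1 time and applying the sign gives 16*s/(s^2 + 64)^2.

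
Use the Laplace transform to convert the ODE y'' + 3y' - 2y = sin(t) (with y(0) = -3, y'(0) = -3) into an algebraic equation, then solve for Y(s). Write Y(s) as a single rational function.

Transform both sides with L{·}.
Using L{y''} = s^2 Y - s·y(0) - y'(0) and L{y'} = sY - y(0), with y(0) = -3, y'(0) = -3, the left side becomes (s^2 + 3*s - 2)Y - (-3*s - 12).
The right side is L{sin(t)} = 1/(s^2 + 1).
So (s^2 + 3*s - 2)Y = 1/(s^2 + 1) + (-3*s - 12).
Isolate Y and clear denominators.

Y(s) = (-3*s^3 - 12*s^2 - 3*s - 11)/(s^4 + 3*s^3 - s^2 + 3*s - 2)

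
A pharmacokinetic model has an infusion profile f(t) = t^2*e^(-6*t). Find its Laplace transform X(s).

X(s) = 2/(s + 6)^3

L{e^(-6t)} = 1/(s + 6).
Then apply L{t^2·g(t)} = (-1)^2 d^2/ds^2[G(s)] with G(s) = 1/(s + 6):
differentiating 2 times and applying the sign gives 2/(s + 6)^3.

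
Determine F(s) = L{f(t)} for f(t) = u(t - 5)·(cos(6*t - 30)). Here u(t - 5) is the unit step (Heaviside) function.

F(s) = s*exp(-5*s)/(s^2 + 36)

By the second shifting theorem, L{u(t - c)·g(t - c)} = e^(-cs)·G(s) with c = 5 and G(s) = L{g(t)}.
L{cos(6t)} = s/(s^2 + 36).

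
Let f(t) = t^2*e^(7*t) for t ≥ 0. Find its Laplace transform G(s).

G(s) = 2/(s - 7)^3

L{e^(7t)} = 1/(s - 7).
Then apply L{t^2·g(t)} = (-1)^2 d^2/ds^2[H(s)] with H(s) = 1/(s - 7):
differentiating 2 times and applying the sign gives 2/(s - 7)^3.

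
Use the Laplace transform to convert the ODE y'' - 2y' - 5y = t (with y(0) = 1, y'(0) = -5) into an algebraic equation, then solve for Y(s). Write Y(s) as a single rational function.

Y(s) = (s^3 - 7*s^2 + 1)/(s^4 - 2*s^3 - 5*s^2)

Transform both sides with L{·}.
With L{y''} = s^2 Y - s·y(0) - y'(0) and L{y'} = sY - y(0), with y(0) = 1, y'(0) = -5: the LHS transforms to (s^2 - 2*s - 5)Y - (s - 7).
The right side is L{t} = s^(-2).
So (s^2 - 2*s - 5)Y = s^(-2) + (s - 7).
Divide through and combine into a single rational function.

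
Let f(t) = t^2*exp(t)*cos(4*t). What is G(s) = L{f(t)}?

G(s) = 2*(s - 1)*(s^2 - 2*s - 47)/(s^2 - 2*s + 17)^3

L{cos(4t)} = s/(s^2 + 16).
Multiplying by e^(t) shifts s → s - 1, so L{exp(t)*cos(4*t)} = (s - 1)/((s - 1)^2 + 16).
Then apply L{t^2·g(t)} = (-1)^2 d^2/ds^2[H(s)] with H(s) = (s - 1)/((s - 1)^2 + 16):
differentiating 2 times and applying the sign gives 2*(s - 1)*(s^2 - 2*s - 47)/(s^2 - 2*s + 17)^3.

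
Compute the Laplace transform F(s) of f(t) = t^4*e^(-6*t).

F(s) = 24/(s + 6)^5

L{t^4} = 4!/s^5 = 24/s^5.
By the first shifting theorem, multiplying by e^(-6t) replaces s with s + 6.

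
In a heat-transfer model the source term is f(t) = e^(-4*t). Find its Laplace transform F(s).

F(s) = 1/(s + 4)

L{1} = 1/s.
By the first shifting theorem, multiplying by e^(-4t) replaces s with s + 4.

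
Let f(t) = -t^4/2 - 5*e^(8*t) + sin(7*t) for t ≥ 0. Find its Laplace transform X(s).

By linearity of the Laplace transform, transform each term separately.
L{sin(7t)} = 7/(s^2 + 49); (-1/2)·[L{t^4} = 4!/s^5 = 24/s^5]; (-5)·[L{e^(8t)} = 1/(s - 8)].

X(s) = 7/(s^2 + 49) - 5/(s - 8) - 12/s^5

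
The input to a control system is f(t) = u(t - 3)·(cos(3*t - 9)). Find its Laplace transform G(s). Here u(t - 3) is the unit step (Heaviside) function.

By the second shifting theorem, L{u(t - c)·g(t - c)} = e^(-cs)·H(s) with c = 3 and H(s) = L{g(t)}.
L{cos(3t)} = s/(s^2 + 9).

G(s) = s*exp(-3*s)/(s^2 + 9)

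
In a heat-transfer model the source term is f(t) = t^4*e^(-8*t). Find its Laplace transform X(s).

L{t^4} = 4!/s^5 = 24/s^5.
By the first shifting theorem, multiplying by e^(-8t) replaces s with s + 8.

X(s) = 24/(s + 8)^5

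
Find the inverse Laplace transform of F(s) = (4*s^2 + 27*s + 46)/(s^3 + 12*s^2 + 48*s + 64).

t^2*exp(-4*t) - 5*t*exp(-4*t) + 4*exp(-4*t)

Factor the denominator: s^3 + 12*s^2 + 48*s + 64 = (s + 4)^3.
Partial fraction decomposition gives [4/(s + 4)] + [-5/(s + 4)^2] + [2/(s + 4)^3].
Invert each term: 4/(s + 4) ↔ 4e^(-4t); -5/(s + 4)^2 ↔ -5t·e^(-4t); 2/(s + 4)^3 ↔ (1)t^2·e^(-4t).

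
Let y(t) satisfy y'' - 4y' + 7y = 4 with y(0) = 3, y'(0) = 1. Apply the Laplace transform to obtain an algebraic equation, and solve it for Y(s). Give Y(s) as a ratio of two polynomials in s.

Laplace-transform each side.
Using L{y''} = s^2 Y - s·y(0) - y'(0) and L{y'} = sY - y(0), with y(0) = 3, y'(0) = 1, the left side becomes (s^2 - 4*s + 7)Y - (3*s - 11).
The right side is L{4} = 4/s.
So (s^2 - 4*s + 7)Y = 4/s + (3*s - 11).
Isolate Y and clear denominators.

Y(s) = (3*s^2 - 11*s + 4)/(s^3 - 4*s^2 + 7*s)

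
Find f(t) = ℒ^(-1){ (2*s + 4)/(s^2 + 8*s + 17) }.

Complete the square in the denominator: s^2 + 8*s + 17 = (s + 4)^2 + 1^2.
Split the numerator to match: 2*s + 4 = 2·(s + 4) - 4·1.
Invert each term: 2·(s + 4)/((s + 4)^2 + 1) ↔ 2e^(-4t)cos(t); -4·1/((s + 4)^2 + 1) ↔ -4e^(-4t)sin(t).

f(t) = -4*exp(-4*t)*sin(t) + 2*exp(-4*t)*cos(t)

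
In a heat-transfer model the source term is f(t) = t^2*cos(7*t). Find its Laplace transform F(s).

L{cos(7t)} = s/(s^2 + 49).
Then apply L{t^2·g(t)} = (-1)^2 d^2/ds^2[G(s)] with G(s) = s/(s^2 + 49):
differentiating 2 times and applying the sign gives 2*s*(s^2 - 147)/(s^2 + 49)^3.

F(s) = 2*s*(s^2 - 147)/(s^2 + 49)^3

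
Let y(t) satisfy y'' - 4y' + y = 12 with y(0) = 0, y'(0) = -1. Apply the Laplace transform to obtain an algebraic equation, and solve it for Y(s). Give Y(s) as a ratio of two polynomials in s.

Y(s) = (-s + 12)/(s^3 - 4*s^2 + s)

Transform both sides with L{·}.
The derivative rules (L{y''} = s^2 Y - s·y(0) - y'(0) and L{y'} = sY - y(0), with y(0) = 0, y'(0) = -1) turn the left side into (s^2 - 4*s + 1)Y - (-1).
The right side is L{12} = 12/s.
So (s^2 - 4*s + 1)Y = 12/s + (-1).
Solve for Y(s) and write it as one ratio of polynomials.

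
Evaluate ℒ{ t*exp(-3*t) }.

(s + 3)^(-2)

L{e^(-3t)} = 1/(s + 3).
Then apply L{t·g(t)} = -d/ds[G(s)] with G(s) = 1/(s + 3):
differentiating 1 time and applying the sign gives (s + 3)^(-2).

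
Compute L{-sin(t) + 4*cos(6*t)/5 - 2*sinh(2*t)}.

By linearity of the Laplace transform, transform each term separately.
(4/5)·[L{cos(6t)} = s/(s^2 + 36)]; (-1)·[L{sin(t)} = 1/(s^2 + 1)]; (-2)·[L{sinh(2t)} = 2/(s^2 - 4)].

4*s/(5*(s^2 + 36)) - 1/(s^2 + 1) - 4/(s^2 - 4)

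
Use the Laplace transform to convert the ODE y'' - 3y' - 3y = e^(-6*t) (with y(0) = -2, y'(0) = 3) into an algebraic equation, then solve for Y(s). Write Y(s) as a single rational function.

Laplace-transform each side.
The derivative rules (L{y''} = s^2 Y - s·y(0) - y'(0) and L{y'} = sY - y(0), with y(0) = -2, y'(0) = 3) turn the left side into (s^2 - 3*s - 3)Y - (-2*s + 9).
The right side is L{e^(-6*t)} = 1/(s + 6).
So (s^2 - 3*s - 3)Y = 1/(s + 6) + (-2*s + 9).
Divide through and combine into a single rational function.

Y(s) = (-2*s^2 - 3*s + 55)/(s^3 + 3*s^2 - 21*s - 18)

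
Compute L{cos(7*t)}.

L{cos(7t)} = s/(s^2 + 49).

s/(s^2 + 49)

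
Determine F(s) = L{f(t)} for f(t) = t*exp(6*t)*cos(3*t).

F(s) = (s - 9)*(s - 3)/(s^2 - 12*s + 45)^2

L{cos(3t)} = s/(s^2 + 9).
Multiplying by e^(6t) shifts s → s - 6, so L{exp(6*t)*cos(3*t)} = (s - 6)/((s - 6)^2 + 9).
Then apply L{t·g(t)} = -d/ds[G(s)] with G(s) = (s - 6)/((s - 6)^2 + 9):
differentiating 1 time and applying the sign gives (s - 9)*(s - 3)/(s^2 - 12*s + 45)^2.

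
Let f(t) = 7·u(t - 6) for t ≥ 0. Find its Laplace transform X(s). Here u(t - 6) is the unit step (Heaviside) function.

X(s) = 7*exp(-6*s)/s

By the second shifting theorem, L{u(t - c)·g(t - c)} = e^(-cs)·G(s) with c = 6 and G(s) = L{g(t)}.
L{7} = 7/s.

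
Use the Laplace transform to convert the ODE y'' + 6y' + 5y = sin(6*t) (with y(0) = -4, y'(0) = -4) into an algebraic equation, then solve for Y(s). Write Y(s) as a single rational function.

Y(s) = (-4*s^3 - 28*s^2 - 144*s - 1002)/(s^4 + 6*s^3 + 41*s^2 + 216*s + 180)

Take the Laplace transform of both sides.
With L{y''} = s^2 Y - s·y(0) - y'(0) and L{y'} = sY - y(0), with y(0) = -4, y'(0) = -4: the LHS transforms to (s^2 + 6*s + 5)Y - (-4*s - 28).
The right side is L{sin(6*t)} = 6/(s^2 + 36).
So (s^2 + 6*s + 5)Y = 6/(s^2 + 36) + (-4*s - 28).
Divide through and combine into a single rational function.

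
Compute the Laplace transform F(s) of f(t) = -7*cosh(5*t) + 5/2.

The transform is linear, so treat each term independently.
L{5/2} = (5/2)/s; (-7)·[L{cosh(5t)} = s/(s^2 - 25)].

F(s) = -7*s/(s^2 - 25) + 5/(2*s)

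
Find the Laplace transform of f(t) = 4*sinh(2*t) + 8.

8/(s^2 - 4) + 8/s

By linearity of the Laplace transform, transform each term separately.
(4)·[L{sinh(2t)} = 2/(s^2 - 4)]; L{8} = 8/s.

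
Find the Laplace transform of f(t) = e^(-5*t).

L{1} = 1/s.
By the first shifting theorem, multiplying by e^(-5t) replaces s with s + 5.

1/(s + 5)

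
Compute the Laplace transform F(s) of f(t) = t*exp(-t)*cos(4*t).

L{cos(4t)} = s/(s^2 + 16).
Multiplying by e^(-t) shifts s → s + 1, so L{exp(-t)*cos(4*t)} = (s + 1)/((s + 1)^2 + 16).
Then apply L{t·g(t)} = -d/ds[G(s)] with G(s) = (s + 1)/((s + 1)^2 + 16):
differentiating 1 time and applying the sign gives (s - 3)*(s + 5)/(s^2 + 2*s + 17)^2.

F(s) = (s - 3)*(s + 5)/(s^2 + 2*s + 17)^2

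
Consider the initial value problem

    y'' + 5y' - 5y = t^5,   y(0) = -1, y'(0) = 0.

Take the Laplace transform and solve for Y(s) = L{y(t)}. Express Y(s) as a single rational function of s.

Take the Laplace transform of both sides.
Using L{y''} = s^2 Y - s·y(0) - y'(0) and L{y'} = sY - y(0), with y(0) = -1, y'(0) = 0, the left side becomes (s^2 + 5*s - 5)Y - (-s - 5).
The right side is L{t^5} = 120/s^6.
So (s^2 + 5*s - 5)Y = 120/s^6 + (-s - 5).
Solve for Y(s) and write it as one ratio of polynomials.

Y(s) = (-s^7 - 5*s^6 + 120)/(s^8 + 5*s^7 - 5*s^6)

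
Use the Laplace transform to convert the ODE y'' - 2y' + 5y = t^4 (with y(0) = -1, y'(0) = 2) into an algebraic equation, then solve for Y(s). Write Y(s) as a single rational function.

Apply the Laplace transform to the equation.
With L{y''} = s^2 Y - s·y(0) - y'(0) and L{y'} = sY - y(0), with y(0) = -1, y'(0) = 2: the LHS transforms to (s^2 - 2*s + 5)Y - (-s + 4).
The right side is L{t^4} = 24/s^5.
So (s^2 - 2*s + 5)Y = 24/s^5 + (-s + 4).
Isolate Y and clear denominators.

Y(s) = (-s^6 + 4*s^5 + 24)/(s^7 - 2*s^6 + 5*s^5)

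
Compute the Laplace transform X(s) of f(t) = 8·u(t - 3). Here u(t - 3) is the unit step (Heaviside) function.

By the second shifting theorem, L{u(t - c)·g(t - c)} = e^(-cs)·G(s) with c = 3 and G(s) = L{g(t)}.
L{8} = 8/s.

X(s) = 8*exp(-3*s)/s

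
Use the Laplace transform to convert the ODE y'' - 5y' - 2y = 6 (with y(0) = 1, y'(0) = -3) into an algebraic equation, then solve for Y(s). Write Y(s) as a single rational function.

Y(s) = (s^2 - 8*s + 6)/(s^3 - 5*s^2 - 2*s)

Transform both sides with L{·}.
The derivative rules (L{y''} = s^2 Y - s·y(0) - y'(0) and L{y'} = sY - y(0), with y(0) = 1, y'(0) = -3) turn the left side into (s^2 - 5*s - 2)Y - (s - 8).
The right side is L{6} = 6/s.
So (s^2 - 5*s - 2)Y = 6/s + (s - 8).
Isolate Y and clear denominators.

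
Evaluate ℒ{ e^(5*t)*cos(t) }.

(s - 5)/((s - 5)^2 + 1)

L{cos(t)} = s/(s^2 + 1).
By the first shifting theorem, multiplying by e^(5t) replaces s with s - 5.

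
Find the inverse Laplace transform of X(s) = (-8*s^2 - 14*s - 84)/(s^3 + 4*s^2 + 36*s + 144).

sin(6*t) - 5*cos(6*t) - 3*exp(-4*t)

Factor the denominator: s^3 + 4*s^2 + 36*s + 144 = (s + 4)*(s^2 + 36).
Partial fraction decomposition gives [-3/(s + 4)] + [-5*s/(s^2 + 36)] + [6/(s^2 + 36)].
Invert each term: -3/(s + 4) ↔ -3e^(-4t); -5·s/(s^2 + 36) ↔ -5cos(6t); 1·6/(s^2 + 36) ↔ sin(6t).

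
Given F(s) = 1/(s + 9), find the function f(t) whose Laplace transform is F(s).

Since L{e^(-9t)} = 1/(s + 9), the inverse is e^(-9*t).

f(t) = exp(-9*t)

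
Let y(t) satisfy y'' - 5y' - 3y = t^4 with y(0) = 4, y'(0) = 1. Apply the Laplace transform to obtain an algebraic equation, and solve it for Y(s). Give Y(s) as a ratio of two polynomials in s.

Apply the Laplace transform to the equation.
Using L{y''} = s^2 Y - s·y(0) - y'(0) and L{y'} = sY - y(0), with y(0) = 4, y'(0) = 1, the left side becomes (s^2 - 5*s - 3)Y - (4*s - 19).
The right side is L{t^4} = 24/s^5.
So (s^2 - 5*s - 3)Y = 24/s^5 + (4*s - 19).
Isolate Y and clear denominators.

Y(s) = (4*s^6 - 19*s^5 + 24)/(s^7 - 5*s^6 - 3*s^5)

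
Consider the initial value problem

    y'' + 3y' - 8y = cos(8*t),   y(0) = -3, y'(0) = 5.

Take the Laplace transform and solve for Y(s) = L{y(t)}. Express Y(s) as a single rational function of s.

Y(s) = (-3*s^3 - 4*s^2 - 191*s - 256)/(s^4 + 3*s^3 + 56*s^2 + 192*s - 512)

Take the Laplace transform of both sides.
The derivative rules (L{y''} = s^2 Y - s·y(0) - y'(0) and L{y'} = sY - y(0), with y(0) = -3, y'(0) = 5) turn the left side into (s^2 + 3*s - 8)Y - (-3*s - 4).
The right side is L{cos(8*t)} = s/(s^2 + 64).
So (s^2 + 3*s - 8)Y = s/(s^2 + 64) + (-3*s - 4).
Solve for Y(s) and write it as one ratio of polynomials.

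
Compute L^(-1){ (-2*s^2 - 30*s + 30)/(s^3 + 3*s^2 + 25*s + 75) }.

-3*sin(5*t) - 5*cos(5*t) + 3*exp(-3*t)

Factor the denominator: s^3 + 3*s^2 + 25*s + 75 = (s + 3)*(s^2 + 25).
Partial fraction decomposition gives [3/(s + 3)] + [-5*s/(s^2 + 25)] + [-15/(s^2 + 25)].
Invert each term: 3/(s + 3) ↔ 3e^(-3t); -5·s/(s^2 + 25) ↔ -5cos(5t); -3·5/(s^2 + 25) ↔ -3sin(5t).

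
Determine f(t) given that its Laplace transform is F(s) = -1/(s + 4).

f(t) = -exp(-4*t)

Since L{e^(-4t)} = 1/(s + 4), the inverse is exp(-4*t), scaled by -1.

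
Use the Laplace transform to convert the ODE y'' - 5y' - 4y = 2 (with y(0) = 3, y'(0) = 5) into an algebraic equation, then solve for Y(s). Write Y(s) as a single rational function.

Y(s) = (3*s^2 - 10*s + 2)/(s^3 - 5*s^2 - 4*s)

Apply the Laplace transform to the equation.
With L{y''} = s^2 Y - s·y(0) - y'(0) and L{y'} = sY - y(0), with y(0) = 3, y'(0) = 5: the LHS transforms to (s^2 - 5*s - 4)Y - (3*s - 10).
The right side is L{2} = 2/s.
So (s^2 - 5*s - 4)Y = 2/s + (3*s - 10).
Solve for Y(s) and write it as one ratio of polynomials.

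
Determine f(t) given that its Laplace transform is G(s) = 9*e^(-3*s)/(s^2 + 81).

The factor e^(-3s) signals a time shift by c = 3 (second shifting theorem).
L{sin(9t)} = 9/(s^2 + 81), so L^-1{9/(s^2 + 81)} = sin(9*t).
Hence the inverse is u(t - 3) times that function evaluated at t - 3.

f(t) = Heaviside(t - 3)*(sin(9*t - 27))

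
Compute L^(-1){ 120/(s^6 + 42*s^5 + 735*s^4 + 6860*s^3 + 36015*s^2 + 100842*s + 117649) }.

t^5*exp(-7*t)

Rewrite the denominator: s^6 + 42*s^5 + 735*s^4 + 6860*s^3 + 36015*s^2 + 100842*s + 117649 = (s + 7)^6.
The form in (s + 7) signals a first-shifting-theorem factor e^(-7t).
Since L{t^5} = 5!/s^6 = 120/s^6, the inverse is t^5*e^(-7*t).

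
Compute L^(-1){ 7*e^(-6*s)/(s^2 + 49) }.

The factor e^(-6s) signals a time shift by c = 6 (second shifting theorem).
L{sin(7t)} = 7/(s^2 + 49), so L^-1{7/(s^2 + 49)} = sin(7*t).
Hence the inverse is u(t - 6) times that function evaluated at t - 6.

Heaviside(t - 6)*(sin(7*t - 42))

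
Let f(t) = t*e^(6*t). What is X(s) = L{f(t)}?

X(s) = (s - 6)^(-2)

L{e^(6t)} = 1/(s - 6).
Then apply L{t·g(t)} = -d/ds[G(s)] with G(s) = 1/(s - 6):
differentiating 1 time and applying the sign gives (s - 6)^(-2).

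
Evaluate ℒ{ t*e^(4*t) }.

(s - 4)^(-2)

L{e^(4t)} = 1/(s - 4).
Then apply L{t·g(t)} = -d/ds[G(s)] with G(s) = 1/(s - 4):
differentiating 1 time and applying the sign gives (s - 4)^(-2).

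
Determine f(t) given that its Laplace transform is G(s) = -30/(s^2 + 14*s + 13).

Rewrite the denominator: s^2 + 14*s + 13 = (s + 7)^2 - 36.
The form in (s + 7) signals a first-shifting-theorem factor e^(-7t).
Since L{sinh(6t)} = 6/(s^2 - 36), the inverse is e^(-7*t)*sinh(6*t), scaled by -5.

f(t) = -5*exp(-7*t)*sinh(6*t)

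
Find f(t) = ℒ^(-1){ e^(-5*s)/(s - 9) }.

f(t) = Heaviside(t - 5)*(exp(9*t - 45))

The factor e^(-5s) signals a time shift by c = 5 (second shifting theorem).
L{e^(9t)} = 1/(s - 9), so L^-1{1/(s - 9)} = e^(9*t).
Hence the inverse is u(t - 5) times that function evaluated at t - 5.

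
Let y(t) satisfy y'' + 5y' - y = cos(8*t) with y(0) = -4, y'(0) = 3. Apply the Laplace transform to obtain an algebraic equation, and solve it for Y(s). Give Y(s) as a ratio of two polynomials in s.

Y(s) = (-4*s^3 - 17*s^2 - 255*s - 1088)/(s^4 + 5*s^3 + 63*s^2 + 320*s - 64)

Transform both sides with L{·}.
With L{y''} = s^2 Y - s·y(0) - y'(0) and L{y'} = sY - y(0), with y(0) = -4, y'(0) = 3: the LHS transforms to (s^2 + 5*s - 1)Y - (-4*s - 17).
The right side is L{cos(8*t)} = s/(s^2 + 64).
So (s^2 + 5*s - 1)Y = s/(s^2 + 64) + (-4*s - 17).
Divide through and combine into a single rational function.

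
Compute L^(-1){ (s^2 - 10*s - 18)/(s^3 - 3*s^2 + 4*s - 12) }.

Factor the denominator: s^3 - 3*s^2 + 4*s - 12 = (s - 3)*(s^2 + 4).
Partial fraction decomposition gives [-3/(s - 3)] + [4*s/(s^2 + 4)] + [2/(s^2 + 4)].
Invert each term: -3/(s - 3) ↔ -3e^(3t); 4·s/(s^2 + 4) ↔ 4cos(2t); 1·2/(s^2 + 4) ↔ sin(2t).

-3*exp(3*t) + sin(2*t) + 4*cos(2*t)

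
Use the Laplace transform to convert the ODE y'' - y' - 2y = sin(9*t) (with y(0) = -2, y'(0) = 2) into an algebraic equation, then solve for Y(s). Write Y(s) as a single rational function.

Apply the Laplace transform to the equation.
The derivative rules (L{y''} = s^2 Y - s·y(0) - y'(0) and L{y'} = sY - y(0), with y(0) = -2, y'(0) = 2) turn the left side into (s^2 - s - 2)Y - (-2*s + 4).
The right side is L{sin(9*t)} = 9/(s^2 + 81).
So (s^2 - s - 2)Y = 9/(s^2 + 81) + (-2*s + 4).
Solve for Y(s) and write it as one ratio of polynomials.

Y(s) = (-2*s^3 + 4*s^2 - 162*s + 333)/(s^4 - s^3 + 79*s^2 - 81*s - 162)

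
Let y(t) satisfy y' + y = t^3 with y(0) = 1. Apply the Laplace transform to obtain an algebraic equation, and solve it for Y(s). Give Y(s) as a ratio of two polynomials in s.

Y(s) = (s^4 + 6)/(s^5 + s^4)

Take the Laplace transform of both sides.
Using L{y'} = sY - y(0) = sY - 1, the left side becomes (s + 1)Y - (1).
The right side is L{t^3} = 6/s^4.
So (s + 1)Y = 6/s^4 + (1).
Isolate Y and clear denominators.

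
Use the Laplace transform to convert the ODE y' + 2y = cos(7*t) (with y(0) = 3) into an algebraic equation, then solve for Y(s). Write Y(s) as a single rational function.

Take the Laplace transform of both sides.
The derivative rules (L{y'} = sY - y(0) = sY - 3) turn the left side into (s + 2)Y - (3).
The right side is L{cos(7*t)} = s/(s^2 + 49).
So (s + 2)Y = s/(s^2 + 49) + (3).
Isolate Y and clear denominators.

Y(s) = (3*s^2 + s + 147)/(s^3 + 2*s^2 + 49*s + 98)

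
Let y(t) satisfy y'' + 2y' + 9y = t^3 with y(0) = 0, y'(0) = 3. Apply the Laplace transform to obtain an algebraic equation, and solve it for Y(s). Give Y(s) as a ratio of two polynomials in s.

Transform both sides with L{·}.
The derivative rules (L{y''} = s^2 Y - s·y(0) - y'(0) and L{y'} = sY - y(0), with y(0) = 0, y'(0) = 3) turn the left side into (s^2 + 2*s + 9)Y - (3).
The right side is L{t^3} = 6/s^4.
So (s^2 + 2*s + 9)Y = 6/s^4 + (3).
Divide through and combine into a single rational function.

Y(s) = (3*s^4 + 6)/(s^6 + 2*s^5 + 9*s^4)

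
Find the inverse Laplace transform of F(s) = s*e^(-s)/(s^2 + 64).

The factor e^(-s) signals a time shift by c = 1 (second shifting theorem).
L{cos(8t)} = s/(s^2 + 64), so L^-1{s/(s^2 + 64)} = cos(8*t).
Hence the inverse is u(t - 1) times that function evaluated at t - 1.

Heaviside(t - 1)*(cos(8*t - 8))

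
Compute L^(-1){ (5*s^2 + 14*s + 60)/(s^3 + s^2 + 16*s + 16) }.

Factor the denominator: s^3 + s^2 + 16*s + 16 = (s + 1)*(s^2 + 16).
Partial fraction decomposition gives [3/(s + 1)] + [2*s/(s^2 + 16)] + [12/(s^2 + 16)].
Invert each term: 3/(s + 1) ↔ 3e^(-t); 2·s/(s^2 + 16) ↔ 2cos(4t); 3·4/(s^2 + 16) ↔ 3sin(4t).

3*sin(4*t) + 2*cos(4*t) + 3*exp(-t)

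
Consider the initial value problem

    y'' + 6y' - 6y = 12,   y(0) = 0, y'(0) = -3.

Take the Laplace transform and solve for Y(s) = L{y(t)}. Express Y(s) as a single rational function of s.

Laplace-transform each side.
Using L{y''} = s^2 Y - s·y(0) - y'(0) and L{y'} = sY - y(0), with y(0) = 0, y'(0) = -3, the left side becomes (s^2 + 6*s - 6)Y - (-3).
The right side is L{12} = 12/s.
So (s^2 + 6*s - 6)Y = 12/s + (-3).
Isolate Y and clear denominators.

Y(s) = (-3*s + 12)/(s^3 + 6*s^2 - 6*s)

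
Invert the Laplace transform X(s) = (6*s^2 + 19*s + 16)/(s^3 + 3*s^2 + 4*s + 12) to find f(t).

Factor the denominator: s^3 + 3*s^2 + 4*s + 12 = (s + 3)*(s^2 + 4).
Partial fraction decomposition gives [1/(s + 3)] + [5*s/(s^2 + 4)] + [4/(s^2 + 4)].
Invert each term: 1/(s + 3) ↔ e^(-3t); 5·s/(s^2 + 4) ↔ 5cos(2t); 2·2/(s^2 + 4) ↔ 2sin(2t).

f(t) = 2*sin(2*t) + 5*cos(2*t) + exp(-3*t)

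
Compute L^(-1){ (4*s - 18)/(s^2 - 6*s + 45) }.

Complete the square in the denominator: s^2 - 6*s + 45 = (s - 3)^2 + 6^2.
Split the numerator to match: 4*s - 18 = 4·(s - 3) - 1·6.
Invert each term: 4·(s - 3)/((s - 3)^2 + 36) ↔ 4e^(3t)cos(6t); -1·6/((s - 3)^2 + 36) ↔ -e^(3t)sin(6t).

-exp(3*t)*sin(6*t) + 4*exp(3*t)*cos(6*t)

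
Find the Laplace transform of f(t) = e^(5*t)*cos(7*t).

L{cos(7t)} = s/(s^2 + 49).
By the first shifting theorem, multiplying by e^(5t) replaces s with s - 5.

(s - 5)/((s - 5)^2 + 49)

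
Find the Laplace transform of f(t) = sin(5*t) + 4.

5/(s^2 + 25) + 4/s

The transform is linear, so treat each term independently.
L{4} = 4/s; L{sin(5t)} = 5/(s^2 + 25).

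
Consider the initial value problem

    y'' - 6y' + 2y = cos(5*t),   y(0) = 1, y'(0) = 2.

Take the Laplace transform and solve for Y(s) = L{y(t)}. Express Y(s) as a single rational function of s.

Y(s) = (s^3 - 4*s^2 + 26*s - 100)/(s^4 - 6*s^3 + 27*s^2 - 150*s + 50)

Transform both sides with L{·}.
With L{y''} = s^2 Y - s·y(0) - y'(0) and L{y'} = sY - y(0), with y(0) = 1, y'(0) = 2: the LHS transforms to (s^2 - 6*s + 2)Y - (s - 4).
The right side is L{cos(5*t)} = s/(s^2 + 25).
So (s^2 - 6*s + 2)Y = s/(s^2 + 25) + (s - 4).
Isolate Y and clear denominators.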